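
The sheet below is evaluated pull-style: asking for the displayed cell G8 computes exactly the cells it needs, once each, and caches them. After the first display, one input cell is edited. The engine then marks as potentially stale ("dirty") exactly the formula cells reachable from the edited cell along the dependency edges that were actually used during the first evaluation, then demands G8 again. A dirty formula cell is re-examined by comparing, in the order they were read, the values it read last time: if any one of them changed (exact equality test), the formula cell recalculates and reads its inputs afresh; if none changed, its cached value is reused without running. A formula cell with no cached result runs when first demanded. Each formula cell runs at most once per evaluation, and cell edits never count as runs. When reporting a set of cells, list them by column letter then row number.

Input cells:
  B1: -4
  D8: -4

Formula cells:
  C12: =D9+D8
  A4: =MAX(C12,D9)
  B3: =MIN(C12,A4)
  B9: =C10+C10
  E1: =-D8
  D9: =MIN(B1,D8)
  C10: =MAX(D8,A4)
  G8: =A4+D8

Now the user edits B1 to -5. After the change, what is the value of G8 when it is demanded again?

Demanding G8 again yields -9.

First demand of the output computes:
  D9 = MIN(-4, -4) = -4
  C12 = -4 + -4 = -8
  A4 = MAX(-8, -4) = -4
  G8 = -4 + -4 = -8

After the edit, cleaning proceeds:
  D9: a read changed (B1 -4->-5) — executes, giving -5.
  C12: a read changed (D9 -4->-5) — executes, giving -9.
  A4: a read changed (C12 -8->-9; D9 -4->-5) — executes, giving -5.
  G8: a read changed (A4 -4->-5) — executes, giving -9.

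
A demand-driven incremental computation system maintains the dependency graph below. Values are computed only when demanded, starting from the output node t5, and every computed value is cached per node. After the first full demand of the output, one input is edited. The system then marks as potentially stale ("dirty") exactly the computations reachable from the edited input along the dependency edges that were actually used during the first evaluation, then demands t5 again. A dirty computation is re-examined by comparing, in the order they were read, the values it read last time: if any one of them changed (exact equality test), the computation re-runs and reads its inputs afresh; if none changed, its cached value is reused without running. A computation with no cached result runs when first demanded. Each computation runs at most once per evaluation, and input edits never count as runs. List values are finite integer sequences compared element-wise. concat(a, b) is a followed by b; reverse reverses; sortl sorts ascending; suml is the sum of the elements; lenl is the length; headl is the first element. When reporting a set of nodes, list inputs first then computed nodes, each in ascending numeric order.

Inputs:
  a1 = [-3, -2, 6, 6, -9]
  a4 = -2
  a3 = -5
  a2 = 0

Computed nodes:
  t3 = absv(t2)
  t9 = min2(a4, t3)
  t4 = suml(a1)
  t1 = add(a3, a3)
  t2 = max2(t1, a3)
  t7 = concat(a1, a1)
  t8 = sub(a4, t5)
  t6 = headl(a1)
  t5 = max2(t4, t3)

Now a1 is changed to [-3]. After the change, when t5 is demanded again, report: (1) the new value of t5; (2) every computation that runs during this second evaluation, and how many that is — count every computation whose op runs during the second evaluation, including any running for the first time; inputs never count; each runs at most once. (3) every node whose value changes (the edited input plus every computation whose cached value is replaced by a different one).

First evaluation (everything demanded from the output):
  t1 = add(-5, -5) = -10
  t2 = max2(-10, -5) = -5
  t3 = absv(-5) = 5
  t4 = suml([-3, -2, 6, 6, -9]) = -2
  t5 = max2(-2, 5) = 5

Propagation after the edit:
  t4: runs — a1 [-3, -2, 6, 6, -9]->[-3]; result -3.
  t5: runs — t4 -2->-3; result 5 (same value as before).

New value of t5: 5.
Computations that run: t4, t5 — 2 in total.
Values that change: a1, t4.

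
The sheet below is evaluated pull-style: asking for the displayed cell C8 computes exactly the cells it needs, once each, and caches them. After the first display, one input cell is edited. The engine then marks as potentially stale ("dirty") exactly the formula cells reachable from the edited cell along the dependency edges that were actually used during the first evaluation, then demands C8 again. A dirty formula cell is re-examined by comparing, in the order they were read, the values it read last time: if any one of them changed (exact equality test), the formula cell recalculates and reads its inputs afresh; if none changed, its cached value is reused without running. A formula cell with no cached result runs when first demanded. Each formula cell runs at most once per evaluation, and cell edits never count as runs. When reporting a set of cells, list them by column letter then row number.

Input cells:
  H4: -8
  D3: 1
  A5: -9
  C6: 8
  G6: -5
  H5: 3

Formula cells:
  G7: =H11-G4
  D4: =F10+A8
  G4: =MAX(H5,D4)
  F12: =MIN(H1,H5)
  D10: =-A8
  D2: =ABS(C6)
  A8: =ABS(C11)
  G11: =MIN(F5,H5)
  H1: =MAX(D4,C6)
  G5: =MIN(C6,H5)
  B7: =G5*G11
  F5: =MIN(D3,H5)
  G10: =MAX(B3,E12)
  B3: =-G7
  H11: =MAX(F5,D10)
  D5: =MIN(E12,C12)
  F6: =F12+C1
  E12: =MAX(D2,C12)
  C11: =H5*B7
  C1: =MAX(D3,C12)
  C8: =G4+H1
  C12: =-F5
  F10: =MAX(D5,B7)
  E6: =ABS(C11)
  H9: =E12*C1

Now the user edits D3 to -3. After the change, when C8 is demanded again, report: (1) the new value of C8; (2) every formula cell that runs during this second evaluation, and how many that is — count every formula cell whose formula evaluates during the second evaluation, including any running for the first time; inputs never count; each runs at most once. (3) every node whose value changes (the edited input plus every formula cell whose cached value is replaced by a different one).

Demanding C8 again yields 60.
13 formula cells run: A8, B7, C8, C11, C12, D4, D5, E12, F5, F10, G4, G11, H1.
The nodes whose values change: A8, B7, C8, C11, C12, D3, D4, D5, F5, G4, G11, H1.

First demand of the output computes:
  D2 = ABS(8) = 8
  F5 = MIN(1, 3) = 1
  C12 = -(1) = -1
  E12 = MAX(8, -1) = 8
  D5 = MIN(8, -1) = -1
  G5 = MIN(8, 3) = 3
  G11 = MIN(1, 3) = 1
  B7 = 3 * 1 = 3
  C11 = 3 * 3 = 9
  A8 = ABS(9) = 9
  F10 = MAX(-1, 3) = 3
  D4 = 3 + 9 = 12
  G4 = MAX(3, 12) = 12
  H1 = MAX(12, 8) = 12
  C8 = 12 + 12 = 24

After the edit, cleaning proceeds:
  F5: a read changed (D3 1->-3) — executes, giving -3.
  C12: a read changed (F5 1->-3) — executes, giving 3.
  E12: a read changed (C12 -1->3) — executes, giving 8 — identical to its old value.
  D5: a read changed (C12 -1->3) — executes, giving 3.
  G11: a read changed (F5 1->-3) — executes, giving -3.
  B7: a read changed (G11 1->-3) — executes, giving -9.
  C11: a read changed (B7 3->-9) — executes, giving -27.
  A8: a read changed (C11 9->-27) — executes, giving 27.
  F10: a read changed (D5 -1->3; B7 3->-9) — executes, giving 3 — identical to its old value.
  D4: a read changed (A8 9->27) — executes, giving 30.
  G4: a read changed (D4 12->30) — executes, giving 30.
  H1: a read changed (D4 12->30) — executes, giving 30.
  C8: a read changed (G4 12->30; H1 12->30) — executes, giving 60.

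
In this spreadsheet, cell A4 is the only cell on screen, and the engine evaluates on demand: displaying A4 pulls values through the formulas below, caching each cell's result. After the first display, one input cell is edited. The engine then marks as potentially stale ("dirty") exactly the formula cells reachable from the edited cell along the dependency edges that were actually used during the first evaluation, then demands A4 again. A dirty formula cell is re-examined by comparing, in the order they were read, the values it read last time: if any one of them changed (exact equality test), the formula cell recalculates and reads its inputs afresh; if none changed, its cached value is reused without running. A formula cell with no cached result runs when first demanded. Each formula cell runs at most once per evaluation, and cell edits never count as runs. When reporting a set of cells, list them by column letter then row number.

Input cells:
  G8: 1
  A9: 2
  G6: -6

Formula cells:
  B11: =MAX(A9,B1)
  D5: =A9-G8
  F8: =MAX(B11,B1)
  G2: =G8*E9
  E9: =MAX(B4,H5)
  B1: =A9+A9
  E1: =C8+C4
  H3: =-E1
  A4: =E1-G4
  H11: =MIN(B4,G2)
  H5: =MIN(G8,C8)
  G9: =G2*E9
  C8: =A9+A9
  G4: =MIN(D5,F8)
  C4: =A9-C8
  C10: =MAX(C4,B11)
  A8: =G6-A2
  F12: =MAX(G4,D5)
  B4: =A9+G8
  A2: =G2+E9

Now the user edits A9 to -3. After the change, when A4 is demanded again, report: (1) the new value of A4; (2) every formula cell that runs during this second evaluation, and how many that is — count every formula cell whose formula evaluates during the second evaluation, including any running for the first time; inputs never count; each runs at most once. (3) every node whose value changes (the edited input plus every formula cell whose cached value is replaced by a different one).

Initial pass — values computed on the first demand:
  B1 = 2 + 2 = 4
  B11 = MAX(2, 4) = 4
  C8 = 2 + 2 = 4
  C4 = 2 - 4 = -2
  D5 = 2 - 1 = 1
  E1 = 4 + -2 = 2
  F8 = MAX(4, 4) = 4
  G4 = MIN(1, 4) = 1
  A4 = 2 - 1 = 1

Second demand — change propagation:
  B1: re-runs because A9 2->-3; A9 2->-3; new result -6.
  B11: re-runs because A9 2->-3; B1 4->-6; new result -3.
  C8: re-runs because A9 2->-3; A9 2->-3; new result -6.
  C4: re-runs because A9 2->-3; C8 4->-6; new result 3.
  D5: re-runs because A9 2->-3; new result -4.
  E1: re-runs because C8 4->-6; C4 -2->3; new result -3.
  F8: re-runs because B11 4->-3; B1 4->-6; new result -3.
  G4: re-runs because D5 1->-4; F8 4->-3; new result -4.
  A4: re-runs because E1 2->-3; G4 1->-4; new result 1 (unchanged).

A4 now evaluates to 1.
Run set: A4, B1, B11, C4, C8, D5, E1, F8, G4 (9 run).
Changed values: A9, B1, B11, C4, C8, D5, E1, F8, G4.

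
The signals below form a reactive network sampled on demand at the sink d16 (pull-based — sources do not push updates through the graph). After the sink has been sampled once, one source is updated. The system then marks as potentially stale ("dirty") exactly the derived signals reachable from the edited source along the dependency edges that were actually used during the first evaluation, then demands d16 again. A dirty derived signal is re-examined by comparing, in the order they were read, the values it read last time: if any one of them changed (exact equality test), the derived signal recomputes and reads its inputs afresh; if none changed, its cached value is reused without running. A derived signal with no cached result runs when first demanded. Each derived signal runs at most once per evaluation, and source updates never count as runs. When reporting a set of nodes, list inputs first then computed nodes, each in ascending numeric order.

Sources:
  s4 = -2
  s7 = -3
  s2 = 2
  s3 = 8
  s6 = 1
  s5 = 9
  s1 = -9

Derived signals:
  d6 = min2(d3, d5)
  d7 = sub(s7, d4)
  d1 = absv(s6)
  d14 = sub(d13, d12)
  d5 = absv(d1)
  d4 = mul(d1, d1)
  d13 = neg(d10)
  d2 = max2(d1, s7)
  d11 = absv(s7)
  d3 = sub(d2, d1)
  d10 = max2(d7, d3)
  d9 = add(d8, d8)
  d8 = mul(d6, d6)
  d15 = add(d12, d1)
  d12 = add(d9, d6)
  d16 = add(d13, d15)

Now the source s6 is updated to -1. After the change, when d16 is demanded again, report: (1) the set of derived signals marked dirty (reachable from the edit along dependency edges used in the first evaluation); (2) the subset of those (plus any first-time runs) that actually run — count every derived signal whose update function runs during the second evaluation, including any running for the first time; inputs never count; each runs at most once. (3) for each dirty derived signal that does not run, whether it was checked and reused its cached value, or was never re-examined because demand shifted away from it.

Initial pass — values computed on the first demand:
  d1 = absv(1) = 1
  d2 = max2(1, -3) = 1
  d3 = sub(1, 1) = 0
  d4 = mul(1, 1) = 1
  d5 = absv(1) = 1
  d6 = min2(0, 1) = 0
  d7 = sub(-3, 1) = -4
  d8 = mul(0, 0) = 0
  d9 = add(0, 0) = 0
  d10 = max2(-4, 0) = 0
  d12 = add(0, 0) = 0
  d13 = neg(0) = 0
  d15 = add(0, 1) = 1
  d16 = add(0, 1) = 1

Second demand — change propagation:
  d1: re-runs because s6 1->-1; new result 1 (unchanged).
  d2: re-examined; everything it read last time is the same (d1 unchanged, s7 unchanged) — cache 1 kept, no run.
  d3: re-examined; everything it read last time is the same (d2 unchanged, d1 unchanged) — cache 0 kept, no run.
  d4: re-examined; everything it read last time is the same (d1 unchanged, d1 unchanged) — cache 1 kept, no run.
  d5: re-examined; everything it read last time is the same (d1 unchanged) — cache 1 kept, no run.
  d6: re-examined; everything it read last time is the same (d3 unchanged, d5 unchanged) — cache 0 kept, no run.
  d7: re-examined; everything it read last time is the same (s7 unchanged, d4 unchanged) — cache -4 kept, no run.
  d8: re-examined; everything it read last time is the same (d6 unchanged, d6 unchanged) — cache 0 kept, no run.
  d9: re-examined; everything it read last time is the same (d8 unchanged, d8 unchanged) — cache 0 kept, no run.
  d10: re-examined; everything it read last time is the same (d7 unchanged, d3 unchanged) — cache 0 kept, no run.
  d12: re-examined; everything it read last time is the same (d9 unchanged, d6 unchanged) — cache 0 kept, no run.
  d13: re-examined; everything it read last time is the same (d10 unchanged) — cache 0 kept, no run.
  d15: re-examined; everything it read last time is the same (d12 unchanged, d1 unchanged) — cache 1 kept, no run.
  d16: re-examined; everything it read last time is the same (d13 unchanged, d15 unchanged) — cache 1 kept, no run.

The important point: d1 recomputes to an identical value, and the output ends up unchanged.

Dirty set: d1, d2, d3, d4, d5, d6, d7, d8, d9, d10, d12, d13, d15, d16.
Run set: d1 (1 run).
Re-examined without running (cache reused): d2, d3, d4, d5, d6, d7, d8, d9, d10, d12, d13, d15, d16.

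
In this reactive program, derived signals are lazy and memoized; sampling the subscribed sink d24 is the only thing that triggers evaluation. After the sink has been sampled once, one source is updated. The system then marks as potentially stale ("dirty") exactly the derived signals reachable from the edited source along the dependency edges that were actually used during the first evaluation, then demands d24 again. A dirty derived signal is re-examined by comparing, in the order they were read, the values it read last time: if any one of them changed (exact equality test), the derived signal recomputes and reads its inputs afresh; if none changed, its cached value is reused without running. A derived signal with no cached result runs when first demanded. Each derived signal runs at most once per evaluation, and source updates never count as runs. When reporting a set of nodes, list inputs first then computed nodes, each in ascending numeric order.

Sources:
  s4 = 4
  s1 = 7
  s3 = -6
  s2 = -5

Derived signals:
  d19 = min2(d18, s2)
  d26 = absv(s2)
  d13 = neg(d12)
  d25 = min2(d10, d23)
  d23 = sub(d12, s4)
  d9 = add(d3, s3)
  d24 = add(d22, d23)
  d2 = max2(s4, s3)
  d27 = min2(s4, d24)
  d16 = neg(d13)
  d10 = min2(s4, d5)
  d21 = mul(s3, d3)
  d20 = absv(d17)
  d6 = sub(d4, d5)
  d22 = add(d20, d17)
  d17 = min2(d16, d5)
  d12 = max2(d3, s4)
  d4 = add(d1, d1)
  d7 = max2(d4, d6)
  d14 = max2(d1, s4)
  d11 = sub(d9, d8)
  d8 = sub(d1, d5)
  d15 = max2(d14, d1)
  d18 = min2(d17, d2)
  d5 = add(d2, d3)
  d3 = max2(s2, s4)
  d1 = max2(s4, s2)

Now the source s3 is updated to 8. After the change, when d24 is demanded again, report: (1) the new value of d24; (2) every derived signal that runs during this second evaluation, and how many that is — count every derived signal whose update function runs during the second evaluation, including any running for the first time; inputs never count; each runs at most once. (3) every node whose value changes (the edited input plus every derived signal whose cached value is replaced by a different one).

First demand of the output computes:
  d2 = max2(4, -6) = 4
  d3 = max2(-5, 4) = 4
  d5 = add(4, 4) = 8
  d12 = max2(4, 4) = 4
  d13 = neg(4) = -4
  d16 = neg(-4) = 4
  d17 = min2(4, 8) = 4
  d20 = absv(4) = 4
  d22 = add(4, 4) = 8
  d23 = sub(4, 4) = 0
  d24 = add(8, 0) = 8

After the edit, cleaning proceeds:
  d2: a read changed (s3 -6->8) — executes, giving 8.
  d5: a read changed (d2 4->8) — executes, giving 12.
  d17: a read changed (d5 8->12) — executes, giving 4 — identical to its old value.
  d20: dirty, but its reads are unchanged (d17 unchanged); cached 4 stands.
  d22: dirty, but its reads are unchanged (d20 unchanged, d17 unchanged); cached 8 stands.
  d24: dirty, but its reads are unchanged (d22 unchanged, d23 unchanged); cached 8 stands.

Note the absorption at d17: it re-runs yet its value is the same, leaving the output's value untouched.

Demanding d24 again yields 8.
3 derived signals run: d2, d5, d17.
The nodes whose values change: s3, d2, d5.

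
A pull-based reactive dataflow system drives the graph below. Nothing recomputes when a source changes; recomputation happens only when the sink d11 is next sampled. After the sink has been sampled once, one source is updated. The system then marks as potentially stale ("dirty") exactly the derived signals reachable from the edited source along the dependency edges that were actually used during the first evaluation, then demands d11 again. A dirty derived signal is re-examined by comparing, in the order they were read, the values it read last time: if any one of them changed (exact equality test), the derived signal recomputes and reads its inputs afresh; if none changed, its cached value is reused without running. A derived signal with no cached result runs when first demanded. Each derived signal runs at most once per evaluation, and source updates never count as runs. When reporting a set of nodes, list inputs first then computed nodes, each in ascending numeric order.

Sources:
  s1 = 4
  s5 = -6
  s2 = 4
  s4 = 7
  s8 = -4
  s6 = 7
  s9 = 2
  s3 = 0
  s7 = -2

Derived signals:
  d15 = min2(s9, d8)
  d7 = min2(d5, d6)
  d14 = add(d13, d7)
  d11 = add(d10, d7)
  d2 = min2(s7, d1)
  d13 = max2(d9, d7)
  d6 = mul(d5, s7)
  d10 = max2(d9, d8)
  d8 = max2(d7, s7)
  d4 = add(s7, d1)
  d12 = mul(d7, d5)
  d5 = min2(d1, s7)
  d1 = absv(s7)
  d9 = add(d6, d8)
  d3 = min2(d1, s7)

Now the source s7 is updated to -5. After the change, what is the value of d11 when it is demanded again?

First evaluation (everything demanded from the output):
  d1 = absv(-2) = 2
  d5 = min2(2, -2) = -2
  d6 = mul(-2, -2) = 4
  d7 = min2(-2, 4) = -2
  d8 = max2(-2, -2) = -2
  d9 = add(4, -2) = 2
  d10 = max2(2, -2) = 2
  d11 = add(2, -2) = 0

Propagation after the edit:
  d1: runs — s7 -2->-5; result 5.
  d5: runs — d1 2->5; s7 -2->-5; result -5.
  d6: runs — d5 -2->-5; s7 -2->-5; result 25.
  d7: runs — d5 -2->-5; d6 4->25; result -5.
  d8: runs — d7 -2->-5; s7 -2->-5; result -5.
  d9: runs — d6 4->25; d8 -2->-5; result 20.
  d10: runs — d9 2->20; d8 -2->-5; result 20.
  d11: runs — d10 2->20; d7 -2->-5; result 15.

New value of d11: 15.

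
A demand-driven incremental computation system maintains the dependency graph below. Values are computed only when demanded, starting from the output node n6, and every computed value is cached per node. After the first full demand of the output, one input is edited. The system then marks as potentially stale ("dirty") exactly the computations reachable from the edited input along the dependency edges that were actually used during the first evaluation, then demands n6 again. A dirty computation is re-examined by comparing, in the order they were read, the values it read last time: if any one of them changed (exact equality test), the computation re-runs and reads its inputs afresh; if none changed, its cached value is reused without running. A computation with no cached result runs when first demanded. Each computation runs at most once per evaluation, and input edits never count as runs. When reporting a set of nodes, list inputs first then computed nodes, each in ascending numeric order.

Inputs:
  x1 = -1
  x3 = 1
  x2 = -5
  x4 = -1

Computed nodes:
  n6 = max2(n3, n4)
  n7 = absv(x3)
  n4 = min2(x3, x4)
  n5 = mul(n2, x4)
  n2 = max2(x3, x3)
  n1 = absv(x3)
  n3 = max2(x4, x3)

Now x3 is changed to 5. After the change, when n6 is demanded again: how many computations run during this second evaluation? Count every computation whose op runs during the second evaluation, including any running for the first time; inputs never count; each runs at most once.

Computations that run: n3, n4, n6 — 3 in total.

First evaluation (everything demanded from the output):
  n3 = max2(-1, 1) = 1
  n4 = min2(1, -1) = -1
  n6 = max2(1, -1) = 1

Propagation after the edit:
  n3: runs — x3 1->5; result 5.
  n4: runs — x3 1->5; result -1 (same value as before).
  n6: runs — n3 1->5; result 5.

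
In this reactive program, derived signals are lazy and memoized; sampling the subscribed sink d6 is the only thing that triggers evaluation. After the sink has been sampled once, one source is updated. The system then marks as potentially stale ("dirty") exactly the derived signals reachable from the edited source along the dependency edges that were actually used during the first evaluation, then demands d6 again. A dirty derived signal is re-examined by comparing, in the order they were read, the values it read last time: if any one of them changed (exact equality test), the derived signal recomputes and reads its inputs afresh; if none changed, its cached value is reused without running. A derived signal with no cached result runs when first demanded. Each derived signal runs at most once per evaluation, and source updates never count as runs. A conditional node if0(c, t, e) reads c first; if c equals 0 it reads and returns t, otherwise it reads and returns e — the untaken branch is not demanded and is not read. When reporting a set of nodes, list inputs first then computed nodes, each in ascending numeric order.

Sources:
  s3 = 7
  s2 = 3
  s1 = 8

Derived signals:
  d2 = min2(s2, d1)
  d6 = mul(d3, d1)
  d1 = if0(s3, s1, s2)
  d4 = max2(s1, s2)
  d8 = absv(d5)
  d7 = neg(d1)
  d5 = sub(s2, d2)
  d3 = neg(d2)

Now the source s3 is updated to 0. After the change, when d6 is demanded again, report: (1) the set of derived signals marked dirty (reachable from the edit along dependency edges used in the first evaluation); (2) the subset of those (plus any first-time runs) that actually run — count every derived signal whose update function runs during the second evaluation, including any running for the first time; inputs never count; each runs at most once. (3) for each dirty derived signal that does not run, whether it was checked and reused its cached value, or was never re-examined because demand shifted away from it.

The edit dirties: d1, d2, d3, d6.
3 derived signals run: d1, d2, d6.
Cache hits after checking: d3.
Note where the cutoff bites: d3 is checked, finds nothing changed, and keeps its cache.

First demand of the output computes:
  d1 = if0(s3=7 -> else branch s2) = 3
  d2 = min2(3, 3) = 3
  d3 = neg(3) = -3
  d6 = mul(-3, 3) = -9

After the edit, cleaning proceeds:
  d1: a read changed (s3 7->0) — executes, giving 8.
  d2: a read changed (d1 3->8) — executes, giving 3 — identical to its old value.
  d3: dirty, but its reads are unchanged (d2 unchanged); cached -3 stands.
  d6: a read changed (d1 3->8) — executes, giving -24.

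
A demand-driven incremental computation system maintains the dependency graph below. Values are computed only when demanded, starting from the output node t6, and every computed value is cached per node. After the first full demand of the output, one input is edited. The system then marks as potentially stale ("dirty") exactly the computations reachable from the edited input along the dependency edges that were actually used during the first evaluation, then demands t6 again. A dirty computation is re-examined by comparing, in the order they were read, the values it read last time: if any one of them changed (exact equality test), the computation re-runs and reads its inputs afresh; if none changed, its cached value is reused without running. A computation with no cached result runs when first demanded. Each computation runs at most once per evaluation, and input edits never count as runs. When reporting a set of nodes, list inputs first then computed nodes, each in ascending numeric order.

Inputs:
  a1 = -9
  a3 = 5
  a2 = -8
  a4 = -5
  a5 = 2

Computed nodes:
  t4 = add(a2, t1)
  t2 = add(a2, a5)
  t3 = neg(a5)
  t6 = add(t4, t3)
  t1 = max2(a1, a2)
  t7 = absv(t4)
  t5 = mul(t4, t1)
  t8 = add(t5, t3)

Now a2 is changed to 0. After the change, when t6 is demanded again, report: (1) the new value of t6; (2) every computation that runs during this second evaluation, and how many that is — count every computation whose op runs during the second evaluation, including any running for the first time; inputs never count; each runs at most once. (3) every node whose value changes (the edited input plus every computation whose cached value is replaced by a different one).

New value of t6: -2.
Computations that run: t1, t4, t6 — 3 in total.
Values that change: a2, t1, t4, t6.

First evaluation (everything demanded from the output):
  t1 = max2(-9, -8) = -8
  t3 = neg(2) = -2
  t4 = add(-8, -8) = -16
  t6 = add(-16, -2) = -18

Propagation after the edit:
  t1: runs — a2 -8->0; result 0.
  t4: runs — a2 -8->0; t1 -8->0; result 0.
  t6: runs — t4 -16->0; result -2.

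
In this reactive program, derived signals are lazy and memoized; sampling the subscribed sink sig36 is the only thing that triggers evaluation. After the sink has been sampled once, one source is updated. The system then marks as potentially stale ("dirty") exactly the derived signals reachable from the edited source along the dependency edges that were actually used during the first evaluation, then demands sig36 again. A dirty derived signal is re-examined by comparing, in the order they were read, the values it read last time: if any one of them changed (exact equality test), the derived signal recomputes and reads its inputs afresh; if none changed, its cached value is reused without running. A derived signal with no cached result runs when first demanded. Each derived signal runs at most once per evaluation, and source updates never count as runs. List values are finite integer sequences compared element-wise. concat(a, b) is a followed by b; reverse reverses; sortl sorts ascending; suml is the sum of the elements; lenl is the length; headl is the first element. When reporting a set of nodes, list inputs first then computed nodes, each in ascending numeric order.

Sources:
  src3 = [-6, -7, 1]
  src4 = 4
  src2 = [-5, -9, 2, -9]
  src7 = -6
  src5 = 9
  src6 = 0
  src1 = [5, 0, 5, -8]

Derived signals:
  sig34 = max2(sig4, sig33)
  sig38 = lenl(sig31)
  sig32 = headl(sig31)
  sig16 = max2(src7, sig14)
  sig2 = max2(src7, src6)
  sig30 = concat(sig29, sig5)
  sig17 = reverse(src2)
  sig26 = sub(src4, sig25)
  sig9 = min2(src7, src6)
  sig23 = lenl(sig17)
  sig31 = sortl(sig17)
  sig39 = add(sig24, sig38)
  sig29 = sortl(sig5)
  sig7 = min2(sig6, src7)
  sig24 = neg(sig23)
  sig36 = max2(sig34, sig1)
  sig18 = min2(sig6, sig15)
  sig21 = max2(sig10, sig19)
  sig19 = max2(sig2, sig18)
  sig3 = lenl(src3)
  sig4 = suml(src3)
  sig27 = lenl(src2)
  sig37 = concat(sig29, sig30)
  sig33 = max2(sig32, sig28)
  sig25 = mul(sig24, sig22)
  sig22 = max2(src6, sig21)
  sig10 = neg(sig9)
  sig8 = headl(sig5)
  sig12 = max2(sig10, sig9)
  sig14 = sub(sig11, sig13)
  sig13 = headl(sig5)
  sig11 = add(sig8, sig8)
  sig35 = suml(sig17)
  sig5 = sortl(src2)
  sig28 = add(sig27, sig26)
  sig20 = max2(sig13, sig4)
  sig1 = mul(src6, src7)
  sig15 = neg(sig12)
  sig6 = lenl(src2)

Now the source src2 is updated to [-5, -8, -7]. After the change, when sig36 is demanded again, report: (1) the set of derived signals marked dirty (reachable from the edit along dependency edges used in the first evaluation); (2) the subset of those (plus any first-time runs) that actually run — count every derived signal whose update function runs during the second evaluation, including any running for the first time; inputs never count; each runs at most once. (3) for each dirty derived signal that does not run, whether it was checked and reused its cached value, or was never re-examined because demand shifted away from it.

First demand of the output computes:
  sig1 = mul(0, -6) = 0
  sig2 = max2(-6, 0) = 0
  sig4 = suml([-6, -7, 1]) = -12
  sig6 = lenl([-5, -9, 2, -9]) = 4
  sig9 = min2(-6, 0) = -6
  sig10 = neg(-6) = 6
  sig12 = max2(6, -6) = 6
  sig15 = neg(6) = -6
  sig17 = reverse([-5, -9, 2, -9]) = [-9, 2, -9, -5]
  sig18 = min2(4, -6) = -6
  sig19 = max2(0, -6) = 0
  sig21 = max2(6, 0) = 6
  sig22 = max2(0, 6) = 6
  sig23 = lenl([-9, 2, -9, -5]) = 4
  sig24 = neg(4) = -4
  sig25 = mul(-4, 6) = -24
  sig26 = sub(4, -24) = 28
  sig27 = lenl([-5, -9, 2, -9]) = 4
  sig28 = add(4, 28) = 32
  sig31 = sortl([-9, 2, -9, -5]) = [-9, -9, -5, 2]
  sig32 = headl([-9, -9, -5, 2]) = -9
  sig33 = max2(-9, 32) = 32
  sig34 = max2(-12, 32) = 32
  sig36 = max2(32, 0) = 32

After the edit, cleaning proceeds:
  sig6: a read changed (src2 [-5, -9, 2, -9]->[-5, -8, -7]) — executes, giving 3.
  sig17: a read changed (src2 [-5, -9, 2, -9]->[-5, -8, -7]) — executes, giving [-7, -8, -5].
  sig18: a read changed (sig6 4->3) — executes, giving -6 — identical to its old value.
  sig19: dirty, but its reads are unchanged (sig2 unchanged, sig18 unchanged); cached 0 stands.
  sig21: dirty, but its reads are unchanged (sig10 unchanged, sig19 unchanged); cached 6 stands.
  sig22: dirty, but its reads are unchanged (src6 unchanged, sig21 unchanged); cached 6 stands.
  sig23: a read changed (sig17 [-9, 2, -9, -5]->[-7, -8, -5]) — executes, giving 3.
  sig24: a read changed (sig23 4->3) — executes, giving -3.
  sig25: a read changed (sig24 -4->-3) — executes, giving -18.
  sig26: a read changed (sig25 -24->-18) — executes, giving 22.
  sig27: a read changed (src2 [-5, -9, 2, -9]->[-5, -8, -7]) — executes, giving 3.
  sig28: a read changed (sig27 4->3; sig26 28->22) — executes, giving 25.
  sig31: a read changed (sig17 [-9, 2, -9, -5]->[-7, -8, -5]) — executes, giving [-8, -7, -5].
  sig32: a read changed (sig31 [-9, -9, -5, 2]->[-8, -7, -5]) — executes, giving -8.
  sig33: a read changed (sig32 -9->-8; sig28 32->25) — executes, giving 25.
  sig34: a read changed (sig33 32->25) — executes, giving 25.
  sig36: a read changed (sig34 32->25) — executes, giving 25.

Note where the cutoff bites: sig19 is checked, finds nothing changed, and keeps its cache.

The edit dirties: sig6, sig17, sig18, sig19, sig21, sig22, sig23, sig24, sig25, sig26, sig27, sig28, sig31, sig32, sig33, sig34, sig36.
14 derived signals run: sig6, sig17, sig18, sig23, sig24, sig25, sig26, sig27, sig28, sig31, sig32, sig33, sig34, sig36.
Cache hits after checking: sig19, sig21, sig22.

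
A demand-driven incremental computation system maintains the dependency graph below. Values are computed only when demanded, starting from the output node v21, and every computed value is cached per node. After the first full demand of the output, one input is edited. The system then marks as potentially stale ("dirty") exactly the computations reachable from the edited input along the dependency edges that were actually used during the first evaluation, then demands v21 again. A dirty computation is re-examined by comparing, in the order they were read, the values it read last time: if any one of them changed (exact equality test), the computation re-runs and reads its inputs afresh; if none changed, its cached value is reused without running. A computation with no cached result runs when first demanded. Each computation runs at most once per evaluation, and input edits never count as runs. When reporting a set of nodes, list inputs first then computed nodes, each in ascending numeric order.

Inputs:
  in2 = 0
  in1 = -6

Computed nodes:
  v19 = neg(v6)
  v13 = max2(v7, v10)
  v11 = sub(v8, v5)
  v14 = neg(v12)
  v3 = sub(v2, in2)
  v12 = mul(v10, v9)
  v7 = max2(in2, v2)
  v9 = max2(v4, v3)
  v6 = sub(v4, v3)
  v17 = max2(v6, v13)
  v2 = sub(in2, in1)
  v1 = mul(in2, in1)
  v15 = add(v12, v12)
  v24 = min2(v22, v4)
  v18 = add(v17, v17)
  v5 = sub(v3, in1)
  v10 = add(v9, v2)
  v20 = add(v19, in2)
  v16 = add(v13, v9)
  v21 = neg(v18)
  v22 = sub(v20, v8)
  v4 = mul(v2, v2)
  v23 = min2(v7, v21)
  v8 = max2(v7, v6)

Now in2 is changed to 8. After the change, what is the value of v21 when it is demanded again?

First evaluation (everything demanded from the output):
  v2 = sub(0, -6) = 6
  v3 = sub(6, 0) = 6
  v4 = mul(6, 6) = 36
  v6 = sub(36, 6) = 30
  v7 = max2(0, 6) = 6
  v9 = max2(36, 6) = 36
  v10 = add(36, 6) = 42
  v13 = max2(6, 42) = 42
  v17 = max2(30, 42) = 42
  v18 = add(42, 42) = 84
  v21 = neg(84) = -84

Propagation after the edit:
  v2: runs — in2 0->8; result 14.
  v3: runs — v2 6->14; in2 0->8; result 6 (same value as before).
  v4: runs — v2 6->14; v2 6->14; result 196.
  v6: runs — v4 36->196; result 190.
  v7: runs — in2 0->8; v2 6->14; result 14.
  v9: runs — v4 36->196; result 196.
  v10: runs — v9 36->196; v2 6->14; result 210.
  v13: runs — v7 6->14; v10 42->210; result 210.
  v17: runs — v6 30->190; v13 42->210; result 210.
  v18: runs — v17 42->210; v17 42->210; result 420.
  v21: runs — v18 84->420; result -420.

New value of v21: -420.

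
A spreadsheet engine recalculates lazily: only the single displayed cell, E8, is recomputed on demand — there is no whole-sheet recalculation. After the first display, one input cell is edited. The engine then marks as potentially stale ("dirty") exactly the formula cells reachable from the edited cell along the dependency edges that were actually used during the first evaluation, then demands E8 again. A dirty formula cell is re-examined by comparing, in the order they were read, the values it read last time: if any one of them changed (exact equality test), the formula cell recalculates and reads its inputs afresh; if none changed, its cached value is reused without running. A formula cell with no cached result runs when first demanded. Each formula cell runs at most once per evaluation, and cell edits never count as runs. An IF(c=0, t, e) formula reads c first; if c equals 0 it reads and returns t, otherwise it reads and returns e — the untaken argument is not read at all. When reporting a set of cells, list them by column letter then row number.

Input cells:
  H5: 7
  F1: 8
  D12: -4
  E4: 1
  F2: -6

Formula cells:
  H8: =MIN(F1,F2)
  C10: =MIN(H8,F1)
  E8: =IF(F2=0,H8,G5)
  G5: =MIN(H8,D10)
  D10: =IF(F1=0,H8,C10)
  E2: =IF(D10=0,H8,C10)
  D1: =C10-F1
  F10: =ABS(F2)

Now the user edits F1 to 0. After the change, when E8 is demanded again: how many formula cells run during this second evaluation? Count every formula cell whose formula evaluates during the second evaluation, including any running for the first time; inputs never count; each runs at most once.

Formula cells that run: D10, H8 — 2 in total.
Key observation: a condition flipped, so demand moved to the other branch — C10 is never re-examined.

First evaluation (everything demanded from the output):
  H8 = MIN(8, -6) = -6
  C10 = MIN(-6, 8) = -6
  D10 = IF(F1=0: F1=8 -> else branch C10) = -6
  G5 = MIN(-6, -6) = -6
  E8 = IF(F2=0: F2=-6 -> else branch G5) = -6

Propagation after the edit:
  H8: runs — F1 8->0; result -6 (same value as before).
  C10: marked dirty but never re-examined — demand shifted away from it.
  D10: runs — F1 8->0; result -6 (same value as before).
  G5: checked — values it read are unchanged (H8 unchanged, D10 unchanged); reused cached -6 without running.
  E8: checked — values it read are unchanged (F2 unchanged, G5 unchanged); reused cached -6 without running.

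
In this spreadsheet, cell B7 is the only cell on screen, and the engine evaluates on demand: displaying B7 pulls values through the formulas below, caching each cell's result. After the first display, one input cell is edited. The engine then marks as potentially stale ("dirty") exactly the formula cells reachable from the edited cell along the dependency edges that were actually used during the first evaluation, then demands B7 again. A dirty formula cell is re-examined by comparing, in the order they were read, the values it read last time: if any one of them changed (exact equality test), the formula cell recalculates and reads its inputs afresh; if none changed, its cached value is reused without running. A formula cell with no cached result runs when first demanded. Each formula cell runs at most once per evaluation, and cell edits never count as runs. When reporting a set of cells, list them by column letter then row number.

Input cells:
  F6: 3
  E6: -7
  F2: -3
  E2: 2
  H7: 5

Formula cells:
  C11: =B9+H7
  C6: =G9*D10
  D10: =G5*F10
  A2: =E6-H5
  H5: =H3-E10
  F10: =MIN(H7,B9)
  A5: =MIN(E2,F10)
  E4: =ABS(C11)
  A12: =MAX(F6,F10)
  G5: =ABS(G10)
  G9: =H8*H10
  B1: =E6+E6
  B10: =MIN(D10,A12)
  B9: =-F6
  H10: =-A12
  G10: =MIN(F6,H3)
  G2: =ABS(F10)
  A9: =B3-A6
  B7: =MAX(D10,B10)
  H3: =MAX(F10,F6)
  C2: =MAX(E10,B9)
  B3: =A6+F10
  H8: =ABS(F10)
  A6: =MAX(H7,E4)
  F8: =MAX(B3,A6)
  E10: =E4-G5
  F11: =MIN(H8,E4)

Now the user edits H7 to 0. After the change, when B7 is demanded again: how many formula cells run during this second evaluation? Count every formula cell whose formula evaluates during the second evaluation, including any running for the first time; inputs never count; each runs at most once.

Initial pass — values computed on the first demand:
  B9 = -(3) = -3
  F10 = MIN(5, -3) = -3
  A12 = MAX(3, -3) = 3
  H3 = MAX(-3, 3) = 3
  G10 = MIN(3, 3) = 3
  G5 = ABS(3) = 3
  D10 = 3 * -3 = -9
  B10 = MIN(-9, 3) = -9
  B7 = MAX(-9, -9) = -9

Second demand — change propagation:
  F10: re-runs because H7 5->0; new result -3 (unchanged).
  A12: re-examined; everything it read last time is the same (F6 unchanged, F10 unchanged) — cache 3 kept, no run.
  H3: re-examined; everything it read last time is the same (F10 unchanged, F6 unchanged) — cache 3 kept, no run.
  G10: re-examined; everything it read last time is the same (F6 unchanged, H3 unchanged) — cache 3 kept, no run.
  G5: re-examined; everything it read last time is the same (G10 unchanged) — cache 3 kept, no run.
  D10: re-examined; everything it read last time is the same (G5 unchanged, F10 unchanged) — cache -9 kept, no run.
  B10: re-examined; everything it read last time is the same (D10 unchanged, A12 unchanged) — cache -9 kept, no run.
  B7: re-examined; everything it read last time is the same (D10 unchanged, B10 unchanged) — cache -9 kept, no run.

The important point: F10 recomputes to an identical value, and the output ends up unchanged.

Run set: F10 (1 run).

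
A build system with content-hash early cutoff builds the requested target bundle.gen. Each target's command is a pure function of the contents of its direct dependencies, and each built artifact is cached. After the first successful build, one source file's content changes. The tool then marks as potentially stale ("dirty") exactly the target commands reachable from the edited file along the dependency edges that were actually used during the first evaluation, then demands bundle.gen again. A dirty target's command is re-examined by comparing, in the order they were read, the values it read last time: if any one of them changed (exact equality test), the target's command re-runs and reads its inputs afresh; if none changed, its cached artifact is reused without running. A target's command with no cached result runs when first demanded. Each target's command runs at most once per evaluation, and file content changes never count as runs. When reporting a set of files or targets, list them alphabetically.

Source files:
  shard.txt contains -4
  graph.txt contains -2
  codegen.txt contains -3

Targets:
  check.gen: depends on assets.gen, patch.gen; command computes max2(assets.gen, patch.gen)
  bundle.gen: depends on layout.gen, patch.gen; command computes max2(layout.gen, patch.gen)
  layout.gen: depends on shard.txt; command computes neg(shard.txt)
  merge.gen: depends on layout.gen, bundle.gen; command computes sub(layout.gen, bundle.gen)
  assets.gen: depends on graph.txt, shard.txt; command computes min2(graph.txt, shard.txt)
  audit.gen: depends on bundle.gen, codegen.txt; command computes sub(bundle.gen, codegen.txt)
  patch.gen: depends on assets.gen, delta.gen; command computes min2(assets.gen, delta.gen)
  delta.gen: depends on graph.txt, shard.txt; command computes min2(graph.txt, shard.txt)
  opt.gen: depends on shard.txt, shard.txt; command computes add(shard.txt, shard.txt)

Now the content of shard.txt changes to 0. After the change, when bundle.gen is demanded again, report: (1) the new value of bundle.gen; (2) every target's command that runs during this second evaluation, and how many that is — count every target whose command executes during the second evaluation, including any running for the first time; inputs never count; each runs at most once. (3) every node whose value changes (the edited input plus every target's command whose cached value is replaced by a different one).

New value of bundle.gen: 0.
Target commands that run: assets.gen, bundle.gen, delta.gen, layout.gen, patch.gen — 5 in total.
Values that change: assets.gen, bundle.gen, delta.gen, layout.gen, patch.gen, shard.txt.

First evaluation (everything demanded from the output):
  assets.gen = min2(-2, -4) = -4
  delta.gen = min2(-2, -4) = -4
  layout.gen = neg(-4) = 4
  patch.gen = min2(-4, -4) = -4
  bundle.gen = max2(4, -4) = 4

Propagation after the edit:
  assets.gen: runs — shard.txt -4->0; result -2.
  delta.gen: runs — shard.txt -4->0; result -2.
  layout.gen: runs — shard.txt -4->0; result 0.
  patch.gen: runs — assets.gen -4->-2; delta.gen -4->-2; result -2.
  bundle.gen: runs — layout.gen 4->0; patch.gen -4->-2; result 0.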